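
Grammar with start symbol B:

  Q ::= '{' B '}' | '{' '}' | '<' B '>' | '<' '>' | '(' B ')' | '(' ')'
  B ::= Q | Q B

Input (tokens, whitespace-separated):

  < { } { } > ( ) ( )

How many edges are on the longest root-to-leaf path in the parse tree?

[B [Q < [B [Q { }] [B [Q { }]]] >] [B [Q ( )] [B [Q ( )]]]]

5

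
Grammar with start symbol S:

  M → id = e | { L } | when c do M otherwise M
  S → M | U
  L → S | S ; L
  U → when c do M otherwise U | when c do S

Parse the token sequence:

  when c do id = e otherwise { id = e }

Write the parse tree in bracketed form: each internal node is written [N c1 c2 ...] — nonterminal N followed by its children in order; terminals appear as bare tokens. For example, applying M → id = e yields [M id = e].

[S [M when c do [M id = e] otherwise [M { [L [S [M id = e]]] }]]]

S
M
when c do M otherwise M
when c do id = e otherwise M
when c do id = e otherwise { L }
when c do id = e otherwise { S }
when c do id = e otherwise { M }
when c do id = e otherwise { id = e }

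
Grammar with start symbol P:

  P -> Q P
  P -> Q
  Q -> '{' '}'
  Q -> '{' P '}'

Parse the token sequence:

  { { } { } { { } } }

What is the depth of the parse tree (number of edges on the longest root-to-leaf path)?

[P [Q { [P [Q { }] [P [Q { }] [P [Q { [P [Q { }]] }]]]] }]]

8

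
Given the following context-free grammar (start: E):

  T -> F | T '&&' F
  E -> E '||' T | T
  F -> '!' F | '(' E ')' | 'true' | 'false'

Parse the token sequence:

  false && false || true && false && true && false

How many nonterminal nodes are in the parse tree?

14

[E [E [T [T [F false]] && [F false]]] || [T [T [T [T [F true]] && [F false]] && [F true]] && [F false]]]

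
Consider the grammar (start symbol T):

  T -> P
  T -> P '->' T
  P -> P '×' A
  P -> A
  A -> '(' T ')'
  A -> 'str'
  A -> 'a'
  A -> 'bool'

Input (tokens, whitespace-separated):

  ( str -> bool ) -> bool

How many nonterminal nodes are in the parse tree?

12

[T [P [A ( [T [P [A str]] -> [T [P [A bool]]]] )]] -> [T [P [A bool]]]]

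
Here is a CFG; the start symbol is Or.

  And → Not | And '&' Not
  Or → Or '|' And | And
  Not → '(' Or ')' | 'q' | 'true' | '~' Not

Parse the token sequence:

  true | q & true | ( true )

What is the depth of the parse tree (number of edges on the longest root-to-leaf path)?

[Or [Or [Or [And [Not true]]] | [And [And [Not q]] & [Not true]]] | [And [Not ( [Or [And [Not true]]] )]]]

6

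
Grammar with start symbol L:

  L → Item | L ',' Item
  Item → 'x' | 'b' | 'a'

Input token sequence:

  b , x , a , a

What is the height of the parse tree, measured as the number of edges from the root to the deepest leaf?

5

[L [L [L [L [Item b]] , [Item x]] , [Item a]] , [Item a]]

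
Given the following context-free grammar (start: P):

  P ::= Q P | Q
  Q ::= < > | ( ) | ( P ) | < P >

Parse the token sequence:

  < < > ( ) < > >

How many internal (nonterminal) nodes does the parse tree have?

[P [Q < [P [Q < >] [P [Q ( )] [P [Q < >]]]] >]]

8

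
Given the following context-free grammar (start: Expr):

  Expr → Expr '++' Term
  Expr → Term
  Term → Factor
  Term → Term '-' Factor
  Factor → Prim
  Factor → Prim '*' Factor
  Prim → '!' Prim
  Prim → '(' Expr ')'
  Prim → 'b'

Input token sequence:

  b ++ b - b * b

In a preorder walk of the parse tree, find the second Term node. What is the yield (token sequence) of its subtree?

[Expr [Expr [Term [Factor [Prim b]]]] ++ [Term [Term [Factor [Prim b]]] - [Factor [Prim b] * [Factor [Prim b]]]]]

b - b * b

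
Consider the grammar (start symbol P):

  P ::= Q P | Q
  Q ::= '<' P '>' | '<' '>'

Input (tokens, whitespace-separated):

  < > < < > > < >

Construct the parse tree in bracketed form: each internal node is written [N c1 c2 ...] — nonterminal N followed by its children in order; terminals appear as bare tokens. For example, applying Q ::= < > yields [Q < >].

[P [Q < >] [P [Q < [P [Q < >]] >] [P [Q < >]]]]

P
Q P
< > P
< > Q P
< > < P > P
< > < Q > P
< > < < > > P
< > < < > > Q
< > < < > > < >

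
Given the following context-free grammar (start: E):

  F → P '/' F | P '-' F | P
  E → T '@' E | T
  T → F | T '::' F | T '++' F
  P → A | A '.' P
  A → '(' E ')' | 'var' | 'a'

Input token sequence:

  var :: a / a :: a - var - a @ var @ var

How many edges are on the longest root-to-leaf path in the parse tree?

[E [T [T [T [F [P [A var]]]] :: [F [P [A a]] / [F [P [A a]]]]] :: [F [P [A a]] - [F [P [A var]] - [F [P [A a]]]]]] @ [E [T [F [P [A var]]]] @ [E [T [F [P [A var]]]]]]]

7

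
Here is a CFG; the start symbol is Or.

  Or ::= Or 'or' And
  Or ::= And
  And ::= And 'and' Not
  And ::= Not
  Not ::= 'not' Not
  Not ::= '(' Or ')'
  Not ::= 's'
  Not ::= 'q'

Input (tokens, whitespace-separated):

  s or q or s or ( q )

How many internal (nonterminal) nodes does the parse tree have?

[Or [Or [Or [Or [And [Not s]]] or [And [Not q]]] or [And [Not s]]] or [And [Not ( [Or [And [Not q]]] )]]]

15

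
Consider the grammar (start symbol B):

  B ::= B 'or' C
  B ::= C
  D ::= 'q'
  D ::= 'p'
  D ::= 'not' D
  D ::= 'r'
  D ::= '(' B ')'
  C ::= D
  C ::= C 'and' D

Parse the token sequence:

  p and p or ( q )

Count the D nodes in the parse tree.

4

[B [B [C [C [D p]] and [D p]]] or [C [D ( [B [C [D q]]] )]]]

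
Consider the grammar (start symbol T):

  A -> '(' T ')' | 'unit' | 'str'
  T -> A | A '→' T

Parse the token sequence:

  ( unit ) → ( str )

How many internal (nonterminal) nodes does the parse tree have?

[T [A ( [T [A unit]] )] → [T [A ( [T [A str]] )]]]

8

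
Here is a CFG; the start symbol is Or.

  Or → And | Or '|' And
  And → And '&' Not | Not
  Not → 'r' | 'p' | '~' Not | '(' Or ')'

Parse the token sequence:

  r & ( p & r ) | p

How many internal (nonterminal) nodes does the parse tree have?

[Or [Or [And [And [Not r]] & [Not ( [Or [And [And [Not p]] & [Not r]]] )]]] | [And [Not p]]]

13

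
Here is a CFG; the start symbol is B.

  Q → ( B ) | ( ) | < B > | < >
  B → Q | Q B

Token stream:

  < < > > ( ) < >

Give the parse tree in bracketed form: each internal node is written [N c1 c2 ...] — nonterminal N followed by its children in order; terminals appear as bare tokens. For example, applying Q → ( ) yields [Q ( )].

[B [Q < [B [Q < >]] >] [B [Q ( )] [B [Q < >]]]]

B
Q B
< B > B
< Q > B
< < > > B
< < > > Q B
< < > > ( ) B
< < > > ( ) Q
< < > > ( ) < >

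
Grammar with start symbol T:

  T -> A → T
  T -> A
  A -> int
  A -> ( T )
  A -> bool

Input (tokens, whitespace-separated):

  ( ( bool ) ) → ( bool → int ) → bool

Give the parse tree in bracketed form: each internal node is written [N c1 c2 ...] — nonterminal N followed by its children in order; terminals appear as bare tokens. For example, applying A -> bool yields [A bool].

[T [A ( [T [A ( [T [A bool]] )]] )] → [T [A ( [T [A bool] → [T [A int]]] )] → [T [A bool]]]]

T
A → T
( T ) → T
( A ) → T
( ( T ) ) → T
( ( A ) ) → T
( ( bool ) ) → T
( ( bool ) ) → A → T
( ( bool ) ) → ( T ) → T
( ( bool ) ) → ( A → T ) → T
( ( bool ) ) → ( bool → T ) → T
( ( bool ) ) → ( bool → A ) → T
( ( bool ) ) → ( bool → int ) → T
( ( bool ) ) → ( bool → int ) → A
( ( bool ) ) → ( bool → int ) → bool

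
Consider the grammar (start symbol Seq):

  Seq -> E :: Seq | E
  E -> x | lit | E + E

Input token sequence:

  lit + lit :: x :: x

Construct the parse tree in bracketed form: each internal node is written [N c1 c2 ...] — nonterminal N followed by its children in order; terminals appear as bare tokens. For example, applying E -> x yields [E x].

Seq
E :: Seq
E + E :: Seq
lit + E :: Seq
lit + lit :: Seq
lit + lit :: E :: Seq
lit + lit :: x :: Seq
lit + lit :: x :: E
lit + lit :: x :: x

[Seq [E [E lit] + [E lit]] :: [Seq [E x] :: [Seq [E x]]]]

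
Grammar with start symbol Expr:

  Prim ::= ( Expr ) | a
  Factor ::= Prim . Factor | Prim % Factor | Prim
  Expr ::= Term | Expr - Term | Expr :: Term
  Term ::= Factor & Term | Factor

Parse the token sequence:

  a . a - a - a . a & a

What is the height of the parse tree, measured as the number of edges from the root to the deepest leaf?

7

[Expr [Expr [Expr [Term [Factor [Prim a] . [Factor [Prim a]]]]] - [Term [Factor [Prim a]]]] - [Term [Factor [Prim a] . [Factor [Prim a]]] & [Term [Factor [Prim a]]]]]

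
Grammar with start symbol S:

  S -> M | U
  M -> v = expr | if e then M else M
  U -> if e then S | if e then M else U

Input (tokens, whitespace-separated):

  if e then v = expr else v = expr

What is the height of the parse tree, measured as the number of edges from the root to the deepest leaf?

[S [M if e then [M v = expr] else [M v = expr]]]

3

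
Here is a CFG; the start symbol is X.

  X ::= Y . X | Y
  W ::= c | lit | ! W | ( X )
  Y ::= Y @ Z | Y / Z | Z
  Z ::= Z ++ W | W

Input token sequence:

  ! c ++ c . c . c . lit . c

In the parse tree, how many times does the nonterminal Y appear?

5

[X [Y [Z [Z [W ! [W c]]] ++ [W c]]] . [X [Y [Z [W c]]] . [X [Y [Z [W c]]] . [X [Y [Z [W lit]]] . [X [Y [Z [W c]]]]]]]]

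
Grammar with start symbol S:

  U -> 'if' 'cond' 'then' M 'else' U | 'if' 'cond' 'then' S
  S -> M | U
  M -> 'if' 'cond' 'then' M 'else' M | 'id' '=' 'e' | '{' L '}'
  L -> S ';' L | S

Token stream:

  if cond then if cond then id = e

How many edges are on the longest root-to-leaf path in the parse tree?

6

[S [U if cond then [S [U if cond then [S [M id = e]]]]]]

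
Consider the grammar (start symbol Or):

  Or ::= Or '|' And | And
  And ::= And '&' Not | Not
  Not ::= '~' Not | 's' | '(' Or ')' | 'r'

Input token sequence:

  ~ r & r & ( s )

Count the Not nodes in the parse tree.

[Or [And [And [And [Not ~ [Not r]]] & [Not r]] & [Not ( [Or [And [Not s]]] )]]]

5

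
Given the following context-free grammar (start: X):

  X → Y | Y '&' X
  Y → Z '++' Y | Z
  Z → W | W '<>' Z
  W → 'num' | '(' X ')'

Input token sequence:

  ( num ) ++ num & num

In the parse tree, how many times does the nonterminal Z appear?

[X [Y [Z [W ( [X [Y [Z [W num]]]] )]] ++ [Y [Z [W num]]]] & [X [Y [Z [W num]]]]]

4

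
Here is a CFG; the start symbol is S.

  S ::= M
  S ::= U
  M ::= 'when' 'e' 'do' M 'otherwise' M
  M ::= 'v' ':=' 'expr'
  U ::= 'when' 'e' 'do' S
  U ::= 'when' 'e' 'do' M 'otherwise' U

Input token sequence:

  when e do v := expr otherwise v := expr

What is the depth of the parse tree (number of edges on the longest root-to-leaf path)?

[S [M when e do [M v := expr] otherwise [M v := expr]]]

3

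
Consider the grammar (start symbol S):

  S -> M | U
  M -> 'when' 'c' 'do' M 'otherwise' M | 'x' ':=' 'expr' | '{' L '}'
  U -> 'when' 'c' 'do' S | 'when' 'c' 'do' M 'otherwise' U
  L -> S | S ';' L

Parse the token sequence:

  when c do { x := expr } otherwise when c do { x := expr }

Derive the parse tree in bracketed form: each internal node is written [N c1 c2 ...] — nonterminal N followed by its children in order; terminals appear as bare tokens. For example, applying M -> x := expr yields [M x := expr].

S
U
when c do M otherwise U
when c do { L } otherwise U
when c do { S } otherwise U
when c do { M } otherwise U
when c do { x := expr } otherwise U
when c do { x := expr } otherwise when c do S
when c do { x := expr } otherwise when c do M
when c do { x := expr } otherwise when c do { L }
when c do { x := expr } otherwise when c do { S }
when c do { x := expr } otherwise when c do { M }
when c do { x := expr } otherwise when c do { x := expr }

[S [U when c do [M { [L [S [M x := expr]]] }] otherwise [U when c do [S [M { [L [S [M x := expr]]] }]]]]]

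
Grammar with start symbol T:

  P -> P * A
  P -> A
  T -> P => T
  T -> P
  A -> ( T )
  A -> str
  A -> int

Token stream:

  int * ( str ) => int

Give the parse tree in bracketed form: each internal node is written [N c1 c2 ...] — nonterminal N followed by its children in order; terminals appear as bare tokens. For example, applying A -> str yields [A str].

T
P => T
P * A => T
A * A => T
int * A => T
int * ( T ) => T
int * ( P ) => T
int * ( A ) => T
int * ( str ) => T
int * ( str ) => P
int * ( str ) => A
int * ( str ) => int

[T [P [P [A int]] * [A ( [T [P [A str]]] )]] => [T [P [A int]]]]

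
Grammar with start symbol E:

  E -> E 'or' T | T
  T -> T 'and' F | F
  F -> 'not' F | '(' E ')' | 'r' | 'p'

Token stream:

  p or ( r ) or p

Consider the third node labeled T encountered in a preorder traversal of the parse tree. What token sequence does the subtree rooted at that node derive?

r

[E [E [E [T [F p]]] or [T [F ( [E [T [F r]]] )]]] or [T [F p]]]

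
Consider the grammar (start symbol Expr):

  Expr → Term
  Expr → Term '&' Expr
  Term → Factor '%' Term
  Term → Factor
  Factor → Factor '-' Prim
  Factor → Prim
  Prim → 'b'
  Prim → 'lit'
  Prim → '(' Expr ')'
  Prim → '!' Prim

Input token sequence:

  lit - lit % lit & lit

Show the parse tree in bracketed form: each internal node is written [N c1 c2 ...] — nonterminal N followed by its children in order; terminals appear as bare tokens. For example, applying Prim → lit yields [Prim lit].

[Expr [Term [Factor [Factor [Prim lit]] - [Prim lit]] % [Term [Factor [Prim lit]]]] & [Expr [Term [Factor [Prim lit]]]]]

Expr
Term & Expr
Factor % Term & Expr
Factor - Prim % Term & Expr
Prim - Prim % Term & Expr
lit - Prim % Term & Expr
lit - lit % Term & Expr
lit - lit % Factor & Expr
lit - lit % Prim & Expr
lit - lit % lit & Expr
lit - lit % lit & Term
lit - lit % lit & Factor
lit - lit % lit & Prim
lit - lit % lit & lit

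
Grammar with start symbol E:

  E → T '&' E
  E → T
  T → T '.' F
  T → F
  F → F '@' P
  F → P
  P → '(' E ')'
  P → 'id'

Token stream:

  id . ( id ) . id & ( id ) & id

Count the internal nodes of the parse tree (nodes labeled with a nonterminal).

26

[E [T [T [T [F [P id]]] . [F [P ( [E [T [F [P id]]]] )]]] . [F [P id]]] & [E [T [F [P ( [E [T [F [P id]]]] )]]] & [E [T [F [P id]]]]]]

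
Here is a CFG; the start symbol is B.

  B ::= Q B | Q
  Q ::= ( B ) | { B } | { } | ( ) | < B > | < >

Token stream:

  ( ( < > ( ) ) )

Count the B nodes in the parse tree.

4

[B [Q ( [B [Q ( [B [Q < >] [B [Q ( )]]] )]] )]]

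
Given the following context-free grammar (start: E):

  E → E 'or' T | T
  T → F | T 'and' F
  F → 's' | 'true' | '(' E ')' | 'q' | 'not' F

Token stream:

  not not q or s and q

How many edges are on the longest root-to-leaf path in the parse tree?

6

[E [E [T [F not [F not [F q]]]]] or [T [T [F s]] and [F q]]]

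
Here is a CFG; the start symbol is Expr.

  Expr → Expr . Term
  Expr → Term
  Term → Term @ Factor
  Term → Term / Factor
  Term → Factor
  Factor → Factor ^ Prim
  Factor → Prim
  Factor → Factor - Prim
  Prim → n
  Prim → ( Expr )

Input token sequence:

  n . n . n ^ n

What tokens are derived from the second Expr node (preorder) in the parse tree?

n . n

[Expr [Expr [Expr [Term [Factor [Prim n]]]] . [Term [Factor [Prim n]]]] . [Term [Factor [Factor [Prim n]] ^ [Prim n]]]]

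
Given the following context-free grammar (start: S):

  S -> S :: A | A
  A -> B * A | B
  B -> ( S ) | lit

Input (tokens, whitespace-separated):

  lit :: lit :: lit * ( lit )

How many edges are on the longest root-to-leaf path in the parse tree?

7

[S [S [S [A [B lit]]] :: [A [B lit]]] :: [A [B lit] * [A [B ( [S [A [B lit]]] )]]]]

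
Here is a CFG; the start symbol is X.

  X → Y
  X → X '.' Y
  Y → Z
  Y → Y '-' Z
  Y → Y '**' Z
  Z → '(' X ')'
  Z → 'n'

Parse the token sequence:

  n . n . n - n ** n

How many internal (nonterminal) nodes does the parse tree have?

[X [X [X [Y [Z n]]] . [Y [Z n]]] . [Y [Y [Y [Z n]] - [Z n]] ** [Z n]]]

13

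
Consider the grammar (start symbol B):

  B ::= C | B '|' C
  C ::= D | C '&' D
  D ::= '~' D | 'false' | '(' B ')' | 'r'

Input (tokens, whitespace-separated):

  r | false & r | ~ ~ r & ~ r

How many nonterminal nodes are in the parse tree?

[B [B [B [C [D r]]] | [C [C [D false]] & [D r]]] | [C [C [D ~ [D ~ [D r]]]] & [D ~ [D r]]]]

16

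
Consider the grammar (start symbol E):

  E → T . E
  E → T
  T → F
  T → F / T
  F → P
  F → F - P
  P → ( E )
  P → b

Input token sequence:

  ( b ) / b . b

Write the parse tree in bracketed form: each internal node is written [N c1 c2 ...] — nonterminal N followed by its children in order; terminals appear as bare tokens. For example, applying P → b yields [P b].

[E [T [F [P ( [E [T [F [P b]]]] )]] / [T [F [P b]]]] . [E [T [F [P b]]]]]

E
T . E
F / T . E
P / T . E
( E ) / T . E
( T ) / T . E
( F ) / T . E
( P ) / T . E
( b ) / T . E
( b ) / F . E
( b ) / P . E
( b ) / b . E
( b ) / b . T
( b ) / b . F
( b ) / b . P
( b ) / b . b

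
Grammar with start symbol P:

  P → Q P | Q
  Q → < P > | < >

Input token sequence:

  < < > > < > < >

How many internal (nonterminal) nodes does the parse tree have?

[P [Q < [P [Q < >]] >] [P [Q < >] [P [Q < >]]]]

8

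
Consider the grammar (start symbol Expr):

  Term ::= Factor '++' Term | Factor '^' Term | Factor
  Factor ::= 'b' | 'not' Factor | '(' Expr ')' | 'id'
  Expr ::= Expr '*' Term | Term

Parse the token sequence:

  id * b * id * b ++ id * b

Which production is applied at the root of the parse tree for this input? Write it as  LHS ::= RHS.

[Expr [Expr [Expr [Expr [Expr [Term [Factor id]]] * [Term [Factor b]]] * [Term [Factor id]]] * [Term [Factor b] ++ [Term [Factor id]]]] * [Term [Factor b]]]

Expr ::= Expr '*' Term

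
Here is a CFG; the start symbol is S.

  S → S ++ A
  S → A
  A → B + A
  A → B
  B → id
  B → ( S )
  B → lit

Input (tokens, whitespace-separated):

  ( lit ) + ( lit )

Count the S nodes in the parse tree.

[S [A [B ( [S [A [B lit]]] )] + [A [B ( [S [A [B lit]]] )]]]]

3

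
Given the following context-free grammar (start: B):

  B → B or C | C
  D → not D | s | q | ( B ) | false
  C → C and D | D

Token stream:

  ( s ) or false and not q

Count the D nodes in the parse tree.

[B [B [C [D ( [B [C [D s]]] )]]] or [C [C [D false]] and [D not [D q]]]]

5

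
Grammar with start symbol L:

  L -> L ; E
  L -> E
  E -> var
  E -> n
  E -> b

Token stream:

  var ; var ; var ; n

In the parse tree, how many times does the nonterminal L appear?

4

[L [L [L [L [E var]] ; [E var]] ; [E var]] ; [E n]]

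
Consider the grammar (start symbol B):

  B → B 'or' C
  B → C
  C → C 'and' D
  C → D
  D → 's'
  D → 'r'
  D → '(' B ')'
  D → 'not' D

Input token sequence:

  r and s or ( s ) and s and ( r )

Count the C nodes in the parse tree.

[B [B [C [C [D r]] and [D s]]] or [C [C [C [D ( [B [C [D s]]] )]] and [D s]] and [D ( [B [C [D r]]] )]]]

7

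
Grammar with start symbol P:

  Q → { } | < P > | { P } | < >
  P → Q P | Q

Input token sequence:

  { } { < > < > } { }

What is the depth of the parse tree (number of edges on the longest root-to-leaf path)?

6

[P [Q { }] [P [Q { [P [Q < >] [P [Q < >]]] }] [P [Q { }]]]]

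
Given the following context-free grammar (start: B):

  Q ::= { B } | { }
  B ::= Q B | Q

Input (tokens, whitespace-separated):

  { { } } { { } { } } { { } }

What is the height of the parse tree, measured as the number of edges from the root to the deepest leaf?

6

[B [Q { [B [Q { }]] }] [B [Q { [B [Q { }] [B [Q { }]]] }] [B [Q { [B [Q { }]] }]]]]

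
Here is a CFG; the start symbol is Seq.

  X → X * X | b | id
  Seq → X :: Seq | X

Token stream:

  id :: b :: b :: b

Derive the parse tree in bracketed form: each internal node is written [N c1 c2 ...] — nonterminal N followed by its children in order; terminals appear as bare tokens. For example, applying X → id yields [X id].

Seq
X :: Seq
id :: Seq
id :: X :: Seq
id :: b :: Seq
id :: b :: X :: Seq
id :: b :: b :: Seq
id :: b :: b :: X
id :: b :: b :: b

[Seq [X id] :: [Seq [X b] :: [Seq [X b] :: [Seq [X b]]]]]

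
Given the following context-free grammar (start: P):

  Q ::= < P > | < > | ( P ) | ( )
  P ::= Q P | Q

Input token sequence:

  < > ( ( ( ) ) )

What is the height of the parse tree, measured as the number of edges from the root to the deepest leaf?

[P [Q < >] [P [Q ( [P [Q ( [P [Q ( )]] )]] )]]]

7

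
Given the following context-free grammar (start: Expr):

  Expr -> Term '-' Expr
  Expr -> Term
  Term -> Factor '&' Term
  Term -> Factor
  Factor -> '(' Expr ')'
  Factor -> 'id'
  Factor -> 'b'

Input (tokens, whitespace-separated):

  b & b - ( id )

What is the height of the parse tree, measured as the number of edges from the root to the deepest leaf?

7

[Expr [Term [Factor b] & [Term [Factor b]]] - [Expr [Term [Factor ( [Expr [Term [Factor id]]] )]]]]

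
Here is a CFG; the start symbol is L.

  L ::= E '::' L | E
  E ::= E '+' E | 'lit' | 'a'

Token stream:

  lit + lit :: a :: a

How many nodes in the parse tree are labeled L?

3

[L [E [E lit] + [E lit]] :: [L [E a] :: [L [E a]]]]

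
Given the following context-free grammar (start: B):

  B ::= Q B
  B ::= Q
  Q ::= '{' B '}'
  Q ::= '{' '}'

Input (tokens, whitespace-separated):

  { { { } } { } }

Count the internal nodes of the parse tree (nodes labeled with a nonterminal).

[B [Q { [B [Q { [B [Q { }]] }] [B [Q { }]]] }]]

8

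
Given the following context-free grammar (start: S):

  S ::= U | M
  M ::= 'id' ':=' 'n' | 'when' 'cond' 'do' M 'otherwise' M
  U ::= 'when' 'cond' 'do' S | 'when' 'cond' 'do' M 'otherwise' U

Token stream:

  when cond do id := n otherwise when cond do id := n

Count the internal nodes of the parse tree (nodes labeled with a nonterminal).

[S [U when cond do [M id := n] otherwise [U when cond do [S [M id := n]]]]]

6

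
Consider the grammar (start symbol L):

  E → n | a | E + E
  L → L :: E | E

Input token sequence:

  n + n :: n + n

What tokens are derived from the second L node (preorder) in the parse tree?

n + n

[L [L [E [E n] + [E n]]] :: [E [E n] + [E n]]]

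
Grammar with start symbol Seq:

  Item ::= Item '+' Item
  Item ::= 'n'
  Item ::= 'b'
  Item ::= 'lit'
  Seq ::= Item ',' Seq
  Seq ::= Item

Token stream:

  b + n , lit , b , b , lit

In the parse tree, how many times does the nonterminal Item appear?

[Seq [Item [Item b] + [Item n]] , [Seq [Item lit] , [Seq [Item b] , [Seq [Item b] , [Seq [Item lit]]]]]]

7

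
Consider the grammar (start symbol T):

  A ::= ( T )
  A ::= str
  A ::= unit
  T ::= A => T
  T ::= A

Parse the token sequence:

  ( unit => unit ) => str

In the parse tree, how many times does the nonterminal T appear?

4

[T [A ( [T [A unit] => [T [A unit]]] )] => [T [A str]]]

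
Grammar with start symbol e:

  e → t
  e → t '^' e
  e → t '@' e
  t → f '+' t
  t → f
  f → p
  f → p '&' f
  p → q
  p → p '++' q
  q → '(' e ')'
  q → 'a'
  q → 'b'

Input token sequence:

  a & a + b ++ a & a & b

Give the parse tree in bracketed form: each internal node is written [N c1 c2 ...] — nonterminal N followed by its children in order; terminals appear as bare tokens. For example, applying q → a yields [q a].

e
t
f + t
p & f + t
q & f + t
a & f + t
a & p + t
a & q + t
a & a + t
a & a + f
a & a + p & f
a & a + p ++ q & f
a & a + q ++ q & f
a & a + b ++ q & f
a & a + b ++ a & f
a & a + b ++ a & p & f
a & a + b ++ a & q & f
a & a + b ++ a & a & f
a & a + b ++ a & a & p
a & a + b ++ a & a & q
a & a + b ++ a & a & b

[e [t [f [p [q a]] & [f [p [q a]]]] + [t [f [p [p [q b]] ++ [q a]] & [f [p [q a]] & [f [p [q b]]]]]]]]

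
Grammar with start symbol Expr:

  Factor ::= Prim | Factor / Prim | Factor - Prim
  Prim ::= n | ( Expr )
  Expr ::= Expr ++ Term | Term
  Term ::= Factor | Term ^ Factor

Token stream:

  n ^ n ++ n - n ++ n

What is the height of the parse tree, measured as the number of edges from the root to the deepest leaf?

[Expr [Expr [Expr [Term [Term [Factor [Prim n]]] ^ [Factor [Prim n]]]] ++ [Term [Factor [Factor [Prim n]] - [Prim n]]]] ++ [Term [Factor [Prim n]]]]

7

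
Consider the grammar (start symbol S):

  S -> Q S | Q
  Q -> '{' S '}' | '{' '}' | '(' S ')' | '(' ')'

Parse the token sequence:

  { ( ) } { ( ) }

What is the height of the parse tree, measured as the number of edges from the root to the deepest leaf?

[S [Q { [S [Q ( )]] }] [S [Q { [S [Q ( )]] }]]]

5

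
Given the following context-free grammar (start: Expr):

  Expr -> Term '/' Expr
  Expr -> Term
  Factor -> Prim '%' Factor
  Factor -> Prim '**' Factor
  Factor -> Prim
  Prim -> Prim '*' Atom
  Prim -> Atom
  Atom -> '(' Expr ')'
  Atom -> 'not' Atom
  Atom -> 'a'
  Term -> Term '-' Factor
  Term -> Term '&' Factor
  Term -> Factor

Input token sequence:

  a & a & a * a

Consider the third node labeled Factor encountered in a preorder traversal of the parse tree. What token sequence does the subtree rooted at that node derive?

a * a

[Expr [Term [Term [Term [Factor [Prim [Atom a]]]] & [Factor [Prim [Atom a]]]] & [Factor [Prim [Prim [Atom a]] * [Atom a]]]]]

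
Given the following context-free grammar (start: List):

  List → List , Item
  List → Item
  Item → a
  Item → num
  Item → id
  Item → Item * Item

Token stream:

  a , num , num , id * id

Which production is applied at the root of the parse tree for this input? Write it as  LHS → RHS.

List → List , Item

[List [List [List [List [Item a]] , [Item num]] , [Item num]] , [Item [Item id] * [Item id]]]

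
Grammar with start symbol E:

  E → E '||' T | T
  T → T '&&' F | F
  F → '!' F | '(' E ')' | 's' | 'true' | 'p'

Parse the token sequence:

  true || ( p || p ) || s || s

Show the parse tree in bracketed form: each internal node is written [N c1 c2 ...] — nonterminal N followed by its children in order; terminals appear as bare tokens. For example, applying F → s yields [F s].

[E [E [E [E [T [F true]]] || [T [F ( [E [E [T [F p]]] || [T [F p]]] )]]] || [T [F s]]] || [T [F s]]]

E
E || T
E || T || T
E || T || T || T
T || T || T || T
F || T || T || T
true || T || T || T
true || F || T || T
true || ( E ) || T || T
true || ( E || T ) || T || T
true || ( T || T ) || T || T
true || ( F || T ) || T || T
true || ( p || T ) || T || T
true || ( p || F ) || T || T
true || ( p || p ) || T || T
true || ( p || p ) || F || T
true || ( p || p ) || s || T
true || ( p || p ) || s || F
true || ( p || p ) || s || s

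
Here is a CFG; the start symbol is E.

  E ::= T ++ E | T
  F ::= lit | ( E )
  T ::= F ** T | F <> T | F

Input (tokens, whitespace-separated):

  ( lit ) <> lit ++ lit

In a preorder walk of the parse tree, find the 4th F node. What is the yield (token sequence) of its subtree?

lit

[E [T [F ( [E [T [F lit]]] )] <> [T [F lit]]] ++ [E [T [F lit]]]]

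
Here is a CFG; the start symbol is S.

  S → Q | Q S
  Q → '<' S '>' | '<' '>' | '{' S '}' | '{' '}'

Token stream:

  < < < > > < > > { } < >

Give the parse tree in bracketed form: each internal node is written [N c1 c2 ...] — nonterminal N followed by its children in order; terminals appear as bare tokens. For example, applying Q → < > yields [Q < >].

S
Q S
< S > S
< Q S > S
< < S > S > S
< < Q > S > S
< < < > > S > S
< < < > > Q > S
< < < > > < > > S
< < < > > < > > Q S
< < < > > < > > { } S
< < < > > < > > { } Q
< < < > > < > > { } < >

[S [Q < [S [Q < [S [Q < >]] >] [S [Q < >]]] >] [S [Q { }] [S [Q < >]]]]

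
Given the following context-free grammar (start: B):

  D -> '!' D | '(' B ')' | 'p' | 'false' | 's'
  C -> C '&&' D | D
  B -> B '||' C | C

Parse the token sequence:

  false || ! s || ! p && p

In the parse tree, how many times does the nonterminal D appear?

6

[B [B [B [C [D false]]] || [C [D ! [D s]]]] || [C [C [D ! [D p]]] && [D p]]]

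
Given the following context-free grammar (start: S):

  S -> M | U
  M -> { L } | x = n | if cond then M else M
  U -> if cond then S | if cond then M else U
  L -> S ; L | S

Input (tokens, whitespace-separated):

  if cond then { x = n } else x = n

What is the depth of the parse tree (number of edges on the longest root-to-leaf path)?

[S [M if cond then [M { [L [S [M x = n]]] }] else [M x = n]]]

6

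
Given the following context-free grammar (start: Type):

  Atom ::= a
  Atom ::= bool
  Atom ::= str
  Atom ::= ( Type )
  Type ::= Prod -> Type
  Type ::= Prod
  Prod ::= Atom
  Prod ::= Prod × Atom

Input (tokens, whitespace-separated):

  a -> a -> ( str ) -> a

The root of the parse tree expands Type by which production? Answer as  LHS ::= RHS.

Type ::= Prod -> Type

[Type [Prod [Atom a]] -> [Type [Prod [Atom a]] -> [Type [Prod [Atom ( [Type [Prod [Atom str]]] )]] -> [Type [Prod [Atom a]]]]]]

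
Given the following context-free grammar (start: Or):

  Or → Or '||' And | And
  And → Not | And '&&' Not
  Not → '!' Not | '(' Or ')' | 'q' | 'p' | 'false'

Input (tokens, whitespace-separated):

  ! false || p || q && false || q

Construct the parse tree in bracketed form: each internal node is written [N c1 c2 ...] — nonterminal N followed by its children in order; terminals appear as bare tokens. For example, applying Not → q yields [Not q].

Or
Or || And
Or || And || And
Or || And || And || And
And || And || And || And
Not || And || And || And
! Not || And || And || And
! false || And || And || And
! false || Not || And || And
! false || p || And || And
! false || p || And && Not || And
! false || p || Not && Not || And
! false || p || q && Not || And
! false || p || q && false || And
! false || p || q && false || Not
! false || p || q && false || q

[Or [Or [Or [Or [And [Not ! [Not false]]]] || [And [Not p]]] || [And [And [Not q]] && [Not false]]] || [And [Not q]]]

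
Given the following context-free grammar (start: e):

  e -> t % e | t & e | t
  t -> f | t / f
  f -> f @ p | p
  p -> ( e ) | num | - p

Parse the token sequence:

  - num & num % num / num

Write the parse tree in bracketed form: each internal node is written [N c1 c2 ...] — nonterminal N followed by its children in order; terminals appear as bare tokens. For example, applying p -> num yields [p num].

e
t & e
f & e
p & e
- p & e
- num & e
- num & t % e
- num & f % e
- num & p % e
- num & num % e
- num & num % t
- num & num % t / f
- num & num % f / f
- num & num % p / f
- num & num % num / f
- num & num % num / p
- num & num % num / num

[e [t [f [p - [p num]]]] & [e [t [f [p num]]] % [e [t [t [f [p num]]] / [f [p num]]]]]]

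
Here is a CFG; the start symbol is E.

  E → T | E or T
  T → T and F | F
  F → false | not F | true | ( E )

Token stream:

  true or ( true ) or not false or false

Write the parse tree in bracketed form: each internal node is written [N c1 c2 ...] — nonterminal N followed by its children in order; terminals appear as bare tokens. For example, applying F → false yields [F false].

E
E or T
E or T or T
E or T or T or T
T or T or T or T
F or T or T or T
true or T or T or T
true or F or T or T
true or ( E ) or T or T
true or ( T ) or T or T
true or ( F ) or T or T
true or ( true ) or T or T
true or ( true ) or F or T
true or ( true ) or not F or T
true or ( true ) or not false or T
true or ( true ) or not false or F
true or ( true ) or not false or false

[E [E [E [E [T [F true]]] or [T [F ( [E [T [F true]]] )]]] or [T [F not [F false]]]] or [T [F false]]]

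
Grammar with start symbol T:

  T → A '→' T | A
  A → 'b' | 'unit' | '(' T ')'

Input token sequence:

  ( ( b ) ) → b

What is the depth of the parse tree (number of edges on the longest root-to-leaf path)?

6

[T [A ( [T [A ( [T [A b]] )]] )] → [T [A b]]]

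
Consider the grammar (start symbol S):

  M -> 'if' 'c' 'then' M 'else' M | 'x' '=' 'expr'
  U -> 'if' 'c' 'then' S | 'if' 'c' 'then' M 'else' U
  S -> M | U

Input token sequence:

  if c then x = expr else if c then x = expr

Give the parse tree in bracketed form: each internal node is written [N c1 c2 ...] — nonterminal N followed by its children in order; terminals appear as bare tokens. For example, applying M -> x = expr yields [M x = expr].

[S [U if c then [M x = expr] else [U if c then [S [M x = expr]]]]]

S
U
if c then M else U
if c then x = expr else U
if c then x = expr else if c then S
if c then x = expr else if c then M
if c then x = expr else if c then x = expr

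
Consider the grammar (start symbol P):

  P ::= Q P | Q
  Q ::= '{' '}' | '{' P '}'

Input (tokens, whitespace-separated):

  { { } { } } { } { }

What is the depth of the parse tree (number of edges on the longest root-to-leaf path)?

5

[P [Q { [P [Q { }] [P [Q { }]]] }] [P [Q { }] [P [Q { }]]]]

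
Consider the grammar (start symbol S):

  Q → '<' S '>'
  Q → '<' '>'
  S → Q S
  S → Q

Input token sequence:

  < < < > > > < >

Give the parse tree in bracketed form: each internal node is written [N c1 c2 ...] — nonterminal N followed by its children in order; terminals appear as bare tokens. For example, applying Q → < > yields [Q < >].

[S [Q < [S [Q < [S [Q < >]] >]] >] [S [Q < >]]]

S
Q S
< S > S
< Q > S
< < S > > S
< < Q > > S
< < < > > > S
< < < > > > Q
< < < > > > < >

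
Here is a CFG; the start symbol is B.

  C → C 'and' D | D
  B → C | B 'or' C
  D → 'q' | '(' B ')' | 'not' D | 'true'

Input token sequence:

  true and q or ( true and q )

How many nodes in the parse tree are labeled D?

[B [B [C [C [D true]] and [D q]]] or [C [D ( [B [C [C [D true]] and [D q]]] )]]]

5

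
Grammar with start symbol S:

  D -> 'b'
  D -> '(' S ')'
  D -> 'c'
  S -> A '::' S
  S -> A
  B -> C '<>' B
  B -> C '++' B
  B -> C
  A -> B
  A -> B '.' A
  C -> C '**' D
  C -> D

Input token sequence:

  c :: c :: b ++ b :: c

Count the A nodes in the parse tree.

[S [A [B [C [D c]]]] :: [S [A [B [C [D c]]]] :: [S [A [B [C [D b]] ++ [B [C [D b]]]]] :: [S [A [B [C [D c]]]]]]]]

4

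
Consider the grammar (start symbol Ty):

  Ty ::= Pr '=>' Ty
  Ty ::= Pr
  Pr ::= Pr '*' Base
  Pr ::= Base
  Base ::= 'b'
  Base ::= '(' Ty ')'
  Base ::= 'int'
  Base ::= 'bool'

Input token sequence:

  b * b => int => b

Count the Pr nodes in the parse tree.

4

[Ty [Pr [Pr [Base b]] * [Base b]] => [Ty [Pr [Base int]] => [Ty [Pr [Base b]]]]]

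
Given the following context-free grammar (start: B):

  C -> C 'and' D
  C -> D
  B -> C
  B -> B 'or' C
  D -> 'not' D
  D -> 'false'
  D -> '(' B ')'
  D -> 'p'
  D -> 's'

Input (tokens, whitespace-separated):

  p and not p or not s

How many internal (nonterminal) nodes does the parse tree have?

10

[B [B [C [C [D p]] and [D not [D p]]]] or [C [D not [D s]]]]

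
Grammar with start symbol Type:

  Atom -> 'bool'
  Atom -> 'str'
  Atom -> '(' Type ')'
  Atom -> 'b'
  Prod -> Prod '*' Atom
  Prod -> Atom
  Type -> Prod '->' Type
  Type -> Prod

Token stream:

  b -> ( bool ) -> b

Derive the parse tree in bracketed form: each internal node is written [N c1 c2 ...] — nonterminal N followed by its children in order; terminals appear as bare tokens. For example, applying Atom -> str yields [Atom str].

Type
Prod -> Type
Atom -> Type
b -> Type
b -> Prod -> Type
b -> Atom -> Type
b -> ( Type ) -> Type
b -> ( Prod ) -> Type
b -> ( Atom ) -> Type
b -> ( bool ) -> Type
b -> ( bool ) -> Prod
b -> ( bool ) -> Atom
b -> ( bool ) -> b

[Type [Prod [Atom b]] -> [Type [Prod [Atom ( [Type [Prod [Atom bool]]] )]] -> [Type [Prod [Atom b]]]]]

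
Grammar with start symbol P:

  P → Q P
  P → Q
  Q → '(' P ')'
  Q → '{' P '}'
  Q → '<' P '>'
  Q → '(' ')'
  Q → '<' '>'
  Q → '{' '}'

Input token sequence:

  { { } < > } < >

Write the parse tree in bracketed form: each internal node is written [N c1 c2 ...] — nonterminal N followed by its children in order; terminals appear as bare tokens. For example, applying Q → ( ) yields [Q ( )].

[P [Q { [P [Q { }] [P [Q < >]]] }] [P [Q < >]]]

P
Q P
{ P } P
{ Q P } P
{ { } P } P
{ { } Q } P
{ { } < > } P
{ { } < > } Q
{ { } < > } < >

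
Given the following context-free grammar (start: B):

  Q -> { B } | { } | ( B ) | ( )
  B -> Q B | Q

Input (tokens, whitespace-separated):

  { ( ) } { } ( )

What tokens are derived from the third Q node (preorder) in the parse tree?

{ }

[B [Q { [B [Q ( )]] }] [B [Q { }] [B [Q ( )]]]]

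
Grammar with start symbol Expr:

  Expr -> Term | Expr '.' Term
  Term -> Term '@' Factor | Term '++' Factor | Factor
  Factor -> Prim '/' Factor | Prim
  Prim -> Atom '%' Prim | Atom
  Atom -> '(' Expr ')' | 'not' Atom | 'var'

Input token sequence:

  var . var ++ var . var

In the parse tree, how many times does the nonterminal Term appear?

4

[Expr [Expr [Expr [Term [Factor [Prim [Atom var]]]]] . [Term [Term [Factor [Prim [Atom var]]]] ++ [Factor [Prim [Atom var]]]]] . [Term [Factor [Prim [Atom var]]]]]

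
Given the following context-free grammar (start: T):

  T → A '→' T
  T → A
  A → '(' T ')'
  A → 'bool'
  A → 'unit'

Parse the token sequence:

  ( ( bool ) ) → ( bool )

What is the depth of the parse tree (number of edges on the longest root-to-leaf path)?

[T [A ( [T [A ( [T [A bool]] )]] )] → [T [A ( [T [A bool]] )]]]

6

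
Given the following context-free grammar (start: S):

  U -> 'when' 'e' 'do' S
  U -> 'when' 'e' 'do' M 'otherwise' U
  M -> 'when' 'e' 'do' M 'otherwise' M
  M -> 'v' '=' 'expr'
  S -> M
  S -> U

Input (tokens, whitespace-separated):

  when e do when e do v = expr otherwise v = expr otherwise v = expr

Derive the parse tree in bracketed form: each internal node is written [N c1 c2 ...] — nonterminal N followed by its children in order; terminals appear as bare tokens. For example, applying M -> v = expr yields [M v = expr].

[S [M when e do [M when e do [M v = expr] otherwise [M v = expr]] otherwise [M v = expr]]]

S
M
when e do M otherwise M
when e do when e do M otherwise M otherwise M
when e do when e do v = expr otherwise M otherwise M
when e do when e do v = expr otherwise v = expr otherwise M
when e do when e do v = expr otherwise v = expr otherwise v = expr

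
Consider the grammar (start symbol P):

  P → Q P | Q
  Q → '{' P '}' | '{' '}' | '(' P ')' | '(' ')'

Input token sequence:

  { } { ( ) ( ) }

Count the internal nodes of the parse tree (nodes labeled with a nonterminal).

8

[P [Q { }] [P [Q { [P [Q ( )] [P [Q ( )]]] }]]]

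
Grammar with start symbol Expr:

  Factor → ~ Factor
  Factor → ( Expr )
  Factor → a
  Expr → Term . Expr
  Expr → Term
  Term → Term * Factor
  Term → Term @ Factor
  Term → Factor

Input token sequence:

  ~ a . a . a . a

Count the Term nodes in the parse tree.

4

[Expr [Term [Factor ~ [Factor a]]] . [Expr [Term [Factor a]] . [Expr [Term [Factor a]] . [Expr [Term [Factor a]]]]]]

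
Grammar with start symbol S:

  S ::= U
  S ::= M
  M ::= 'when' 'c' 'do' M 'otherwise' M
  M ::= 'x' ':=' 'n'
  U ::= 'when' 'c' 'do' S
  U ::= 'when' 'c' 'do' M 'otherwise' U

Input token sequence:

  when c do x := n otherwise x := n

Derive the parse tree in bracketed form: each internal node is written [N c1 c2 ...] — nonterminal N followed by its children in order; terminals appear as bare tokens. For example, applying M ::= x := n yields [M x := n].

S
M
when c do M otherwise M
when c do x := n otherwise M
when c do x := n otherwise x := n

[S [M when c do [M x := n] otherwise [M x := n]]]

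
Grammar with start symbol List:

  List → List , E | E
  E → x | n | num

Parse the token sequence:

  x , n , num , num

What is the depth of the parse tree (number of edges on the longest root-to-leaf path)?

5

[List [List [List [List [E x]] , [E n]] , [E num]] , [E num]]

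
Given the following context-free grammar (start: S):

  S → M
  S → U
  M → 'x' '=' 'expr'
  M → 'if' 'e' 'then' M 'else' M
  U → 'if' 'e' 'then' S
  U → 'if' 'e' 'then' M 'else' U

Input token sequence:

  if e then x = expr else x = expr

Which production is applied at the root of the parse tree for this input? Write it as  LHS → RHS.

S → M

[S [M if e then [M x = expr] else [M x = expr]]]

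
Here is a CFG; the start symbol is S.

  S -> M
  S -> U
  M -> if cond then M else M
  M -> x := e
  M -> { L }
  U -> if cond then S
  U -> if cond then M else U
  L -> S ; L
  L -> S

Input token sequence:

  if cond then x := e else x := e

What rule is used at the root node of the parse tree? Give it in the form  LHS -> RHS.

S -> M

[S [M if cond then [M x := e] else [M x := e]]]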